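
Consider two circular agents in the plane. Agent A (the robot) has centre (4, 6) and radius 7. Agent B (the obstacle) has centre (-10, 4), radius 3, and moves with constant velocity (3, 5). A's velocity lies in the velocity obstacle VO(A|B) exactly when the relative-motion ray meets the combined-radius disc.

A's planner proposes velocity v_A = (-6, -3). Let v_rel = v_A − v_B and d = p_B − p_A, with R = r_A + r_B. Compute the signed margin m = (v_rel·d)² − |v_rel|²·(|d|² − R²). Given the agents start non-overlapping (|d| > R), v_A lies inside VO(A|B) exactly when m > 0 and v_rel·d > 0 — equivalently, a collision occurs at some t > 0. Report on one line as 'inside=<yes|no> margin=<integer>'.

d = (-14, -2),  |d|² = 200;  R = 7+3 = 10,  c = 200−10² = 100
v_rel = (-9, -8),  |v_rel|² = 145;  v_rel·d = (-9)·(-14) + (-8)·(-2) = 142
145·t² − 284·t + 100 = 0  ⇒  m = 142² − 145·100 = 5664
m = 5664 > 0,  v_rel·d = 142 > 0  ⇒  inside

inside=yes margin=5664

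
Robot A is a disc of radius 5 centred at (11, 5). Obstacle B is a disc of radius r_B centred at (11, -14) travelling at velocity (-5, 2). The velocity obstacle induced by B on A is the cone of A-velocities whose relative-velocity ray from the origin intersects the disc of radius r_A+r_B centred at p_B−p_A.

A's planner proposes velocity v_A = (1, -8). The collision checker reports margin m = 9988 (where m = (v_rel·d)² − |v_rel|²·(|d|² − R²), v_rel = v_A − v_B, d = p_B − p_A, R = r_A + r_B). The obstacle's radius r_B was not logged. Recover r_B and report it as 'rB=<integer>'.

m = 9988
d = (0, -19);  v_rel = (6, -10),  |v_rel|² = 136
v_rel×d = (6)·(-19) − (-10)·(0) = -114
since m = R²·136 − (-114)²:  R² = (12996 + 9988) / 136 = 169
R = √169 = 13  ⇒  r_B = 13 − 5 = 8

rB=8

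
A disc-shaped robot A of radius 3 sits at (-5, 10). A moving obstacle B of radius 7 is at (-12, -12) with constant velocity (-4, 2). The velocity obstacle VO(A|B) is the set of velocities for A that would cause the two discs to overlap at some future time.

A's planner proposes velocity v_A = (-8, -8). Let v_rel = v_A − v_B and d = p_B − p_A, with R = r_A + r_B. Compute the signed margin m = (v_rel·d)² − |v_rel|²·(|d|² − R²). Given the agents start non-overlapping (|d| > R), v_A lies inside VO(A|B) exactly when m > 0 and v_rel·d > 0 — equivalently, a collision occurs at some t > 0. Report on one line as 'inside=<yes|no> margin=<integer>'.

d = (-7, -22),  |d|² = 533;  R = 3+7 = 10,  c = 533−10² = 433
v_rel = (-4, -10),  |v_rel|² = 116;  v_rel·d = (-4)·(-7) + (-10)·(-22) = 248
116·t² − 496·t + 433 = 0  ⇒  m = 248² − 116·433 = 11276
m = 11276 > 0,  v_rel·d = 248 > 0  ⇒  inside

inside=yes margin=11276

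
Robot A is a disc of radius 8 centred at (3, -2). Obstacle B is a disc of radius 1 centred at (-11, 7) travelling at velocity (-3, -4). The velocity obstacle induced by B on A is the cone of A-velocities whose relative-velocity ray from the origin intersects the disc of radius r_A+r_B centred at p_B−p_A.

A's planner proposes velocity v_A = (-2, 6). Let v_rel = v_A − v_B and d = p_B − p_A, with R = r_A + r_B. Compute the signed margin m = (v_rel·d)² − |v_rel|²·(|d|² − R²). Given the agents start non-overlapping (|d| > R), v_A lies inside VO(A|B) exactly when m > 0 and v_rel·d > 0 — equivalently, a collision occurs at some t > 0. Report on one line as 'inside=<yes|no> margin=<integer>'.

d = (-14, 9),  |d|² = 277;  R = 8+1 = 9,  c = 277−9² = 196
v_rel = (1, 10),  |v_rel|² = 101;  v_rel·d = (1)·(-14) + (10)·(9) = 76
101·t² − 152·t + 196 = 0  ⇒  m = 76² − 101·196 = -14020
m = -14020 < 0,  v_rel·d = 76 > 0  ⇒  outside

inside=no margin=-14020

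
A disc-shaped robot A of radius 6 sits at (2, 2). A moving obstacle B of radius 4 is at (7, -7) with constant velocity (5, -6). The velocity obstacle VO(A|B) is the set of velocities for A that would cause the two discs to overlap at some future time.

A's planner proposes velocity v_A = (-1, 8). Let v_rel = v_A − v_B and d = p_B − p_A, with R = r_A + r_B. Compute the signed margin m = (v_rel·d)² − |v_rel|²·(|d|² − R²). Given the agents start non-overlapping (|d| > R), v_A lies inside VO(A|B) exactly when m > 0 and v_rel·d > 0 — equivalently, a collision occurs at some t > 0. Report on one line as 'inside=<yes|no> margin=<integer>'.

d = (5, -9),  |d|² = 106;  R = 6+4 = 10,  c = 106−10² = 6
v_rel = (-6, 14),  |v_rel|² = 232;  v_rel·d = (-6)·(5) + (14)·(-9) = -156
232·t² + 312·t + 6 = 0  ⇒  m = (-156)² − 232·6 = 22944
m = 22944 > 0,  v_rel·d = -156 < 0  ⇒  outside

inside=no margin=22944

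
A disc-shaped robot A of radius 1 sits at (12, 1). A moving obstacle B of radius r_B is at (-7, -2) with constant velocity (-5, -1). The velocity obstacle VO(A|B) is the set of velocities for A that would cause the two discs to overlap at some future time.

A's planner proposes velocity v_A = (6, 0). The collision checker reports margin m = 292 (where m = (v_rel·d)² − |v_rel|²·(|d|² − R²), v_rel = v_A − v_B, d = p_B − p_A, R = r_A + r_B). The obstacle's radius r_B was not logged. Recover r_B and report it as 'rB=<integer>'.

m = 292
d = (-19, -3);  v_rel = (11, 1),  |v_rel|² = 122
v_rel×d = (11)·(-3) − (1)·(-19) = -14
since m = R²·122 − (-14)²:  R² = (196 + 292) / 122 = 4
R = √4 = 2  ⇒  r_B = 2 − 1 = 1

rB=1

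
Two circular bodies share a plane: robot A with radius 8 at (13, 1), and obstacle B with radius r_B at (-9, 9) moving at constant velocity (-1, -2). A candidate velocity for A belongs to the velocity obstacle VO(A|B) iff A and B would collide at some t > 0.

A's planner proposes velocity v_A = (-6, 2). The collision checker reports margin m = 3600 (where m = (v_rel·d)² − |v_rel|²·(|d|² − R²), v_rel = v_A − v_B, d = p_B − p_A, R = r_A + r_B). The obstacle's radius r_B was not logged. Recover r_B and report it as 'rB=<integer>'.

m = 3600
d = (-22, 8);  v_rel = (-5, 4),  |v_rel|² = 41
v_rel×d = (-5)·(8) − (4)·(-22) = 48
since m = R²·41 − 48²:  R² = (2304 + 3600) / 41 = 144
R = √144 = 12  ⇒  r_B = 12 − 8 = 4

rB=4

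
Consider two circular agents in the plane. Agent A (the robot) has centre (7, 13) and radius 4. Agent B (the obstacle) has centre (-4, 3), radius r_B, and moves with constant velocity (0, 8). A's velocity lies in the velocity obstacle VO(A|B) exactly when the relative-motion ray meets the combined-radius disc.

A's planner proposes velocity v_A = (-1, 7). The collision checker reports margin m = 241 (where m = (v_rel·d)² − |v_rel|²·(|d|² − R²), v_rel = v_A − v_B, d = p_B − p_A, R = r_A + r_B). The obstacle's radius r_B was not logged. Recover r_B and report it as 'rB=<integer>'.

m = 241
d = (-11, -10);  v_rel = (-1, -1),  |v_rel|² = 2
v_rel×d = (-1)·(-10) − (-1)·(-11) = -1
since m = R²·2 − (-1)²:  R² = (1 + 241) / 2 = 121
R = √121 = 11  ⇒  r_B = 11 − 4 = 7

rB=7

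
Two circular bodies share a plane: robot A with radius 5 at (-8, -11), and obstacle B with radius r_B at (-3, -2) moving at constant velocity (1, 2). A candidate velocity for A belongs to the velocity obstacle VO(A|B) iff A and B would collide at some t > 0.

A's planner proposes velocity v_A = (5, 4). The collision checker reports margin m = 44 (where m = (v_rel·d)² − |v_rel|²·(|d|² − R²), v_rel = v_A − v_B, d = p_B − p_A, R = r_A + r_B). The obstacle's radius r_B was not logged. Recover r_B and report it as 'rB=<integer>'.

m = 44
d = (5, 9);  v_rel = (4, 2),  |v_rel|² = 20
v_rel×d = (4)·(9) − (2)·(5) = 26
since m = R²·20 − 26²:  R² = (676 + 44) / 20 = 36
R = √36 = 6  ⇒  r_B = 6 − 5 = 1

rB=1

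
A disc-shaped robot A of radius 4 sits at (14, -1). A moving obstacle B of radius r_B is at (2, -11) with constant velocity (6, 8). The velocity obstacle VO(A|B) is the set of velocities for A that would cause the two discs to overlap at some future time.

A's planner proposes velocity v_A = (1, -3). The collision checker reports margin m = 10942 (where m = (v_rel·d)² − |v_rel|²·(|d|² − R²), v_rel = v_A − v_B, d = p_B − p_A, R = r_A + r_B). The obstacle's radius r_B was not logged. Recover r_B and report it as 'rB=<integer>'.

m = 10942
d = (-12, -10);  v_rel = (-5, -11),  |v_rel|² = 146
v_rel×d = (-5)·(-10) − (-11)·(-12) = -82
since m = R²·146 − (-82)²:  R² = (6724 + 10942) / 146 = 121
R = √121 = 11  ⇒  r_B = 11 − 4 = 7

rB=7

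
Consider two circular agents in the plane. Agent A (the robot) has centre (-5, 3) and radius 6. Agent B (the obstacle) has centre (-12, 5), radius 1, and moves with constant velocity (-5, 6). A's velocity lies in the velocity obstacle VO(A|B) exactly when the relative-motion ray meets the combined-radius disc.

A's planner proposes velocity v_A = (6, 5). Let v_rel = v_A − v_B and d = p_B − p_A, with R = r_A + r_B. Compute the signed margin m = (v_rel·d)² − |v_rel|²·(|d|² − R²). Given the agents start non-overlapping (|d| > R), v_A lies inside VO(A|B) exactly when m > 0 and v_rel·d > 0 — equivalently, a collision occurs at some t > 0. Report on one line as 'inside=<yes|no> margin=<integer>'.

d = (-7, 2),  |d|² = 53;  R = 6+1 = 7,  c = 53−7² = 4
v_rel = (11, -1),  |v_rel|² = 122;  v_rel·d = (11)·(-7) + (-1)·(2) = -79
122·t² + 158·t + 4 = 0  ⇒  m = (-79)² − 122·4 = 5753
m = 5753 > 0,  v_rel·d = -79 < 0  ⇒  outside

inside=no margin=5753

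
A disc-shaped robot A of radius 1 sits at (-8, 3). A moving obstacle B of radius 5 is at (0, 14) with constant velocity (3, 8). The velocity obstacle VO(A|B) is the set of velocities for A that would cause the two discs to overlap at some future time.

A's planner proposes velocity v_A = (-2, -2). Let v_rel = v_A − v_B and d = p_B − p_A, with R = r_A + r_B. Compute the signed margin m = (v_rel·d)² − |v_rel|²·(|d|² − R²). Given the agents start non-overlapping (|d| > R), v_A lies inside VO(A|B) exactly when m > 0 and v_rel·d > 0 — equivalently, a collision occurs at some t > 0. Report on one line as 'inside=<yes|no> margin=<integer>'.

d = (8, 11),  |d|² = 185;  R = 1+5 = 6,  c = 185−6² = 149
v_rel = (-5, -10),  |v_rel|² = 125;  v_rel·d = (-5)·(8) + (-10)·(11) = -150
125·t² + 300·t + 149 = 0  ⇒  m = (-150)² − 125·149 = 3875
m = 3875 > 0,  v_rel·d = -150 < 0  ⇒  outside

inside=no margin=3875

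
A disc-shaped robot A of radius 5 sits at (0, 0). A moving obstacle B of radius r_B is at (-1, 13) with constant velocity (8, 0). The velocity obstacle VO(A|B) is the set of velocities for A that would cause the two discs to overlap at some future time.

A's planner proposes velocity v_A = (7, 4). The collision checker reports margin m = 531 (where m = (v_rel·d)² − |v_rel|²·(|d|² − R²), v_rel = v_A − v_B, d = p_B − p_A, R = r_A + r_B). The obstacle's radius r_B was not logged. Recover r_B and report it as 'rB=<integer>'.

m = 531
d = (-1, 13);  v_rel = (-1, 4),  |v_rel|² = 17
v_rel×d = (-1)·(13) − (4)·(-1) = -9
since m = R²·17 − (-9)²:  R² = (81 + 531) / 17 = 36
R = √36 = 6  ⇒  r_B = 6 − 5 = 1

rB=1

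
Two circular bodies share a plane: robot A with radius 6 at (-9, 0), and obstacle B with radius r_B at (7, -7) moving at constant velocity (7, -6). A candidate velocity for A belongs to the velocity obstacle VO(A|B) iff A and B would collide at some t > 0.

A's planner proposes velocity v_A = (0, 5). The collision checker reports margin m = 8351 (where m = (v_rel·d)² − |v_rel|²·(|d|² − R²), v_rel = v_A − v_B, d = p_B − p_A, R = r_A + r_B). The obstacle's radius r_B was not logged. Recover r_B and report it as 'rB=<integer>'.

m = 8351
d = (16, -7);  v_rel = (-7, 11),  |v_rel|² = 170
v_rel×d = (-7)·(-7) − (11)·(16) = -127
since m = R²·170 − (-127)²:  R² = (16129 + 8351) / 170 = 144
R = √144 = 12  ⇒  r_B = 12 − 6 = 6

rB=6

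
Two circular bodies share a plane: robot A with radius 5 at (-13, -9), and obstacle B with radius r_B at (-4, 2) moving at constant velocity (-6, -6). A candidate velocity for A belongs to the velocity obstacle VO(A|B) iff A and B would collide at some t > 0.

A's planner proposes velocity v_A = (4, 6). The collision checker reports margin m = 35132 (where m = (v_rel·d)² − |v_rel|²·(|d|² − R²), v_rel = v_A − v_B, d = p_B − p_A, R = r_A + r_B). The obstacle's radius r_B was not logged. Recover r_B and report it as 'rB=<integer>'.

m = 35132
d = (9, 11);  v_rel = (10, 12),  |v_rel|² = 244
v_rel×d = (10)·(11) − (12)·(9) = 2
since m = R²·244 − 2²:  R² = (4 + 35132) / 244 = 144
R = √144 = 12  ⇒  r_B = 12 − 5 = 7

rB=7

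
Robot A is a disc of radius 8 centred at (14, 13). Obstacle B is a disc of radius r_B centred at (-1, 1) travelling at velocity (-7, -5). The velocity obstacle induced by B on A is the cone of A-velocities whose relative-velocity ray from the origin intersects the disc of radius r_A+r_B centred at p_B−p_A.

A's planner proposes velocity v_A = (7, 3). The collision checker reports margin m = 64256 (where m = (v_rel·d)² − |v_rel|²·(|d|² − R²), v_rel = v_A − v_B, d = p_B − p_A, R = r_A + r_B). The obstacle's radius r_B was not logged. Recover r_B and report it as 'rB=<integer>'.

m = 64256
d = (-15, -12);  v_rel = (14, 8),  |v_rel|² = 260
v_rel×d = (14)·(-12) − (8)·(-15) = -48
since m = R²·260 − (-48)²:  R² = (2304 + 64256) / 260 = 256
R = √256 = 16  ⇒  r_B = 16 − 8 = 8

rB=8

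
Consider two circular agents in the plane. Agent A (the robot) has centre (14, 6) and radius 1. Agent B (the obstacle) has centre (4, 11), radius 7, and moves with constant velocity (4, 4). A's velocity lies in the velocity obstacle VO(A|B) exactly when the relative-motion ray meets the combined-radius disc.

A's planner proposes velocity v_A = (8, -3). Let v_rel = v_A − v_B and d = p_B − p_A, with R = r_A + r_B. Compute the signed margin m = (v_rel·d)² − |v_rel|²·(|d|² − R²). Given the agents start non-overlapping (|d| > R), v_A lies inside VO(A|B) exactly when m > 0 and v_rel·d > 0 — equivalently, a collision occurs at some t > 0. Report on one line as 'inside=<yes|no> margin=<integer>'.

d = (-10, 5),  |d|² = 125;  R = 1+7 = 8,  c = 125−8² = 61
v_rel = (4, -7),  |v_rel|² = 65;  v_rel·d = (4)·(-10) + (-7)·(5) = -75
65·t² + 150·t + 61 = 0  ⇒  m = (-75)² − 65·61 = 1660
m = 1660 > 0,  v_rel·d = -75 < 0  ⇒  outside

inside=no margin=1660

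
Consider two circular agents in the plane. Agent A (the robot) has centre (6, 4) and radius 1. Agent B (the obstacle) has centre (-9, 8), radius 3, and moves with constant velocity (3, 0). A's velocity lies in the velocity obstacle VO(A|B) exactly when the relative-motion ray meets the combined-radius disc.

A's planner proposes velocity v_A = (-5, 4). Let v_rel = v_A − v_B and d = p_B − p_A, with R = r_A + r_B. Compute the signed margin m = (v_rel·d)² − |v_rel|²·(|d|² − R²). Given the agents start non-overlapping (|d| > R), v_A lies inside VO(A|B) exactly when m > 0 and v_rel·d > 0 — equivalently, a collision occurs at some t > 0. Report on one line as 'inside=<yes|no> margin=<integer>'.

d = (-15, 4),  |d|² = 241;  R = 1+3 = 4,  c = 241−4² = 225
v_rel = (-8, 4),  |v_rel|² = 80;  v_rel·d = (-8)·(-15) + (4)·(4) = 136
80·t² − 272·t + 225 = 0  ⇒  m = 136² − 80·225 = 496
m = 496 > 0,  v_rel·d = 136 > 0  ⇒  inside

inside=yes margin=496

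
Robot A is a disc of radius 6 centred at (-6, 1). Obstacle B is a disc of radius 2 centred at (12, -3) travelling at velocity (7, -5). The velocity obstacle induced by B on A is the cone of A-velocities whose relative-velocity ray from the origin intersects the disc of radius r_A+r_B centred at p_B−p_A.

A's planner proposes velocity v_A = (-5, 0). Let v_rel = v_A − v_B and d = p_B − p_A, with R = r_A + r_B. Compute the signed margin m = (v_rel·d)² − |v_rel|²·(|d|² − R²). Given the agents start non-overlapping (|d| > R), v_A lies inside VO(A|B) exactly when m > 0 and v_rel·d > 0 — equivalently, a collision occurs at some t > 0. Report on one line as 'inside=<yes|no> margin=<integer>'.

d = (18, -4),  |d|² = 340;  R = 6+2 = 8,  c = 340−8² = 276
v_rel = (-12, 5),  |v_rel|² = 169;  v_rel·d = (-12)·(18) + (5)·(-4) = -236
169·t² + 472·t + 276 = 0  ⇒  m = (-236)² − 169·276 = 9052
m = 9052 > 0,  v_rel·d = -236 < 0  ⇒  outside

inside=no margin=9052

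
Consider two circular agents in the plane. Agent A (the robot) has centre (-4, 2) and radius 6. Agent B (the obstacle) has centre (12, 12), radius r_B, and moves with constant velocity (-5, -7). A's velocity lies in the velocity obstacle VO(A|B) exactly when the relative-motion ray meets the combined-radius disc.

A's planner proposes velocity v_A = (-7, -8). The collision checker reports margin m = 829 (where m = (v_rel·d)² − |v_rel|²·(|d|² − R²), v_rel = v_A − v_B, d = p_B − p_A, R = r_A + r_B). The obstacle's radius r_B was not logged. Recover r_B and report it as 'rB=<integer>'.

m = 829
d = (16, 10);  v_rel = (-2, -1),  |v_rel|² = 5
v_rel×d = (-2)·(10) − (-1)·(16) = -4
since m = R²·5 − (-4)²:  R² = (16 + 829) / 5 = 169
R = √169 = 13  ⇒  r_B = 13 − 6 = 7

rB=7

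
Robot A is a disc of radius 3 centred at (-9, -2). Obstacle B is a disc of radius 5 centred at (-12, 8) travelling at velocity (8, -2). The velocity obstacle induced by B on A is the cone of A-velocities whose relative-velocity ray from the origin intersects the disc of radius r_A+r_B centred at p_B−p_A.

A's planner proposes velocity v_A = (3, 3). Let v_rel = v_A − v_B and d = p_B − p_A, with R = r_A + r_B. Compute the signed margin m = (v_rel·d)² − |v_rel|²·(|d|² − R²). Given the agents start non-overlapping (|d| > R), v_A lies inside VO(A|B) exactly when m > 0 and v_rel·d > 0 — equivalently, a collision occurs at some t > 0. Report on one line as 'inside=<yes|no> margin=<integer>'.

d = (-3, 10),  |d|² = 109;  R = 3+5 = 8,  c = 109−8² = 45
v_rel = (-5, 5),  |v_rel|² = 50;  v_rel·d = (-5)·(-3) + (5)·(10) = 65
50·t² − 130·t + 45 = 0  ⇒  m = 65² − 50·45 = 1975
m = 1975 > 0,  v_rel·d = 65 > 0  ⇒  inside

inside=yes margin=1975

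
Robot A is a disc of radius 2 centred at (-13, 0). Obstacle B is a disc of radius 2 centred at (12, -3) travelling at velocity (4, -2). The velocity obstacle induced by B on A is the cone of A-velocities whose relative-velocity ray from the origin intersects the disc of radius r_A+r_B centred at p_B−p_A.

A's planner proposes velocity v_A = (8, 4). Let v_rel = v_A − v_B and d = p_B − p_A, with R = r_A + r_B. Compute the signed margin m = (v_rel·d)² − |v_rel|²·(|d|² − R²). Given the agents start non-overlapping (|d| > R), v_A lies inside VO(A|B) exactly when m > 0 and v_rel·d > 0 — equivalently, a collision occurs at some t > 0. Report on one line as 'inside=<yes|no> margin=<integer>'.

d = (25, -3),  |d|² = 634;  R = 2+2 = 4,  c = 634−4² = 618
v_rel = (4, 6),  |v_rel|² = 52;  v_rel·d = (4)·(25) + (6)·(-3) = 82
52·t² − 164·t + 618 = 0  ⇒  m = 82² − 52·618 = -25412
m = -25412 < 0,  v_rel·d = 82 > 0  ⇒  outside

inside=no margin=-25412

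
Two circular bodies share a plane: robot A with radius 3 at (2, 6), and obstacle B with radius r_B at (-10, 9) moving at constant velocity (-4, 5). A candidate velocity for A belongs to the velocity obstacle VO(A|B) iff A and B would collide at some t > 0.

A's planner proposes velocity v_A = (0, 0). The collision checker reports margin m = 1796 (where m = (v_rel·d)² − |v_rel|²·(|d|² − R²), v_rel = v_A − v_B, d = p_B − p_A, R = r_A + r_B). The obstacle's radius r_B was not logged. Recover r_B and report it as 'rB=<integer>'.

m = 1796
d = (-12, 3);  v_rel = (4, -5),  |v_rel|² = 41
v_rel×d = (4)·(3) − (-5)·(-12) = -48
since m = R²·41 − (-48)²:  R² = (2304 + 1796) / 41 = 100
R = √100 = 10  ⇒  r_B = 10 − 3 = 7

rB=7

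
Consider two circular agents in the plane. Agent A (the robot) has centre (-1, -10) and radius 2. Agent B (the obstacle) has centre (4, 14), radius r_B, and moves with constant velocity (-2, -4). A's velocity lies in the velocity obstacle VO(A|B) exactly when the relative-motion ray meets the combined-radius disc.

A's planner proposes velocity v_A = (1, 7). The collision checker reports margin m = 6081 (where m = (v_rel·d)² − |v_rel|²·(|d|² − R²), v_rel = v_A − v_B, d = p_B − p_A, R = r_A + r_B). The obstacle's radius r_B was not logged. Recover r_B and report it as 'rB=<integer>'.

m = 6081
d = (5, 24);  v_rel = (3, 11),  |v_rel|² = 130
v_rel×d = (3)·(24) − (11)·(5) = 17
since m = R²·130 − 17²:  R² = (289 + 6081) / 130 = 49
R = √49 = 7  ⇒  r_B = 7 − 2 = 5

rB=5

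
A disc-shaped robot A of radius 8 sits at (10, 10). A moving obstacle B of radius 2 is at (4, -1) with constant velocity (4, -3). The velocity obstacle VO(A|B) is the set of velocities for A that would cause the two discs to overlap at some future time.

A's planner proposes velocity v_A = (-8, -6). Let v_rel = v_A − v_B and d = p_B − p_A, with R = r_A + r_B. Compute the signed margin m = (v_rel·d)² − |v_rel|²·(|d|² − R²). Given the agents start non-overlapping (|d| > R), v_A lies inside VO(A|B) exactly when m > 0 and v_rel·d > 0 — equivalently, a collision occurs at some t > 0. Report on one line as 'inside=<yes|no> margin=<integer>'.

d = (-6, -11),  |d|² = 157;  R = 8+2 = 10,  c = 157−10² = 57
v_rel = (-12, -3),  |v_rel|² = 153;  v_rel·d = (-12)·(-6) + (-3)·(-11) = 105
153·t² − 210·t + 57 = 0  ⇒  m = 105² − 153·57 = 2304
m = 2304 > 0,  v_rel·d = 105 > 0  ⇒  inside

inside=yes margin=2304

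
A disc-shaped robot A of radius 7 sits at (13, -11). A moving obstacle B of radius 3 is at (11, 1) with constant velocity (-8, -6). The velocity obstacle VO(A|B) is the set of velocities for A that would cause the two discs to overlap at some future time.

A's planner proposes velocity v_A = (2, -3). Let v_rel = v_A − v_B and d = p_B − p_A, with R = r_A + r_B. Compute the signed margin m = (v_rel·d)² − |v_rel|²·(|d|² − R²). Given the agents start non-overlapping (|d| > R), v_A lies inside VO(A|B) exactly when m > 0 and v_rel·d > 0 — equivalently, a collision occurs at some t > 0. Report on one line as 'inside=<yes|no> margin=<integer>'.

d = (-2, 12),  |d|² = 148;  R = 7+3 = 10,  c = 148−10² = 48
v_rel = (10, 3),  |v_rel|² = 109;  v_rel·d = (10)·(-2) + (3)·(12) = 16
109·t² − 32·t + 48 = 0  ⇒  m = 16² − 109·48 = -4976
m = -4976 < 0,  v_rel·d = 16 > 0  ⇒  outside

inside=no margin=-4976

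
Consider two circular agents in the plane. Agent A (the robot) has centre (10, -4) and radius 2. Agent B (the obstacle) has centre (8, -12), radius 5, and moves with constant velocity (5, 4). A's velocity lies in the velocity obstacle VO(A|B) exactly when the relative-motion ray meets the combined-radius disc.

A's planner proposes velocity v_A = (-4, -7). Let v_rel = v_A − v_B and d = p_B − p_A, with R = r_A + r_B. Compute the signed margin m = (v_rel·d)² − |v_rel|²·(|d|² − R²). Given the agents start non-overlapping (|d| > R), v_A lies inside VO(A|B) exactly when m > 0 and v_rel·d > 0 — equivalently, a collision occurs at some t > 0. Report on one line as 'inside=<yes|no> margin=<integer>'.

d = (-2, -8),  |d|² = 68;  R = 2+5 = 7,  c = 68−7² = 19
v_rel = (-9, -11),  |v_rel|² = 202;  v_rel·d = (-9)·(-2) + (-11)·(-8) = 106
202·t² − 212·t + 19 = 0  ⇒  m = 106² − 202·19 = 7398
m = 7398 > 0,  v_rel·d = 106 > 0  ⇒  inside

inside=yes margin=7398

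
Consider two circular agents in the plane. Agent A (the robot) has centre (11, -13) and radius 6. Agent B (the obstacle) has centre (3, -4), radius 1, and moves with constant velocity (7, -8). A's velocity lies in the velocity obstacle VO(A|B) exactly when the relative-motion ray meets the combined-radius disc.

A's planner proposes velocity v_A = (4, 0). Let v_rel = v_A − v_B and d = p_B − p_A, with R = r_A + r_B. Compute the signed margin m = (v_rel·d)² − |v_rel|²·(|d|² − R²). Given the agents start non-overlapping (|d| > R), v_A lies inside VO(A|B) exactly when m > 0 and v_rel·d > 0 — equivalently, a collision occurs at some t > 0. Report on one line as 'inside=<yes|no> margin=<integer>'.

d = (-8, 9),  |d|² = 145;  R = 6+1 = 7,  c = 145−7² = 96
v_rel = (-3, 8),  |v_rel|² = 73;  v_rel·d = (-3)·(-8) + (8)·(9) = 96
73·t² − 192·t + 96 = 0  ⇒  m = 96² − 73·96 = 2208
m = 2208 > 0,  v_rel·d = 96 > 0  ⇒  inside

inside=yes margin=2208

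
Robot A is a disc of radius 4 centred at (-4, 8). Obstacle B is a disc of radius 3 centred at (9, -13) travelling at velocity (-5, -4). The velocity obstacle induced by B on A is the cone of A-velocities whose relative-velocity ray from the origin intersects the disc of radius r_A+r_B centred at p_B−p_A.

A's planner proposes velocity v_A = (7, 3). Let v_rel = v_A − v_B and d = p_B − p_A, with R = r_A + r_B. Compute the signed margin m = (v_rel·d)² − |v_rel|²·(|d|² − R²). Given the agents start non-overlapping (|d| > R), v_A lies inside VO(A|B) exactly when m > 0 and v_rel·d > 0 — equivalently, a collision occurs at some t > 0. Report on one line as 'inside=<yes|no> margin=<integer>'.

d = (13, -21),  |d|² = 610;  R = 4+3 = 7,  c = 610−7² = 561
v_rel = (12, 7),  |v_rel|² = 193;  v_rel·d = (12)·(13) + (7)·(-21) = 9
193·t² − 18·t + 561 = 0  ⇒  m = 9² − 193·561 = -108192
m = -108192 < 0,  v_rel·d = 9 > 0  ⇒  outside

inside=no margin=-108192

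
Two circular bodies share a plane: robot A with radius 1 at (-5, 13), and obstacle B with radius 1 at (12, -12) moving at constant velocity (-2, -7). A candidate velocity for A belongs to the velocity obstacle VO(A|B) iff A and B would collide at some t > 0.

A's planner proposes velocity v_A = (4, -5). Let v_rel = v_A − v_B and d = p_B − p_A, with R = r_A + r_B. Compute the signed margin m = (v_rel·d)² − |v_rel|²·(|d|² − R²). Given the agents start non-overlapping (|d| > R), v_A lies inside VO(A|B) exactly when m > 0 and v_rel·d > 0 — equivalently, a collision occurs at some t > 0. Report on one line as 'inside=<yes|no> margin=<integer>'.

d = (17, -25),  |d|² = 914;  R = 1+1 = 2,  c = 914−2² = 910
v_rel = (6, 2),  |v_rel|² = 40;  v_rel·d = (6)·(17) + (2)·(-25) = 52
40·t² − 104·t + 910 = 0  ⇒  m = 52² − 40·910 = -33696
m = -33696 < 0,  v_rel·d = 52 > 0  ⇒  outside

inside=no margin=-33696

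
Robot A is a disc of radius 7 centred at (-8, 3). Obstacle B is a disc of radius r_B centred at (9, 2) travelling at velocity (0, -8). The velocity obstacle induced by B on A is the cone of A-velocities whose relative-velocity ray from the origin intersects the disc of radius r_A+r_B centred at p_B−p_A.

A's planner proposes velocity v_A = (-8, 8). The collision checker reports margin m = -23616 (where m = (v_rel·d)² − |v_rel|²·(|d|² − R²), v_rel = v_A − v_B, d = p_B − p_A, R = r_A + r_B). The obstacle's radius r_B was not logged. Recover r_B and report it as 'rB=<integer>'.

m = -23616
d = (17, -1);  v_rel = (-8, 16),  |v_rel|² = 320
v_rel×d = (-8)·(-1) − (16)·(17) = -264
since m = R²·320 − (-264)²:  R² = (69696 + -23616) / 320 = 144
R = √144 = 12  ⇒  r_B = 12 − 7 = 5

rB=5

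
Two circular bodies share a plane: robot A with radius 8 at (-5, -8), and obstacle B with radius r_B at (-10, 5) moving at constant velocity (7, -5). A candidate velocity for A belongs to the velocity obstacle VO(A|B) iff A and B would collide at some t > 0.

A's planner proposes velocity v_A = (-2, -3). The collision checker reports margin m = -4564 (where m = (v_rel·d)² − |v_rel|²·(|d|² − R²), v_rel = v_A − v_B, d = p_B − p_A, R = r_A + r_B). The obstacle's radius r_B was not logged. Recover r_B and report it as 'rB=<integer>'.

m = -4564
d = (-5, 13);  v_rel = (-9, 2),  |v_rel|² = 85
v_rel×d = (-9)·(13) − (2)·(-5) = -107
since m = R²·85 − (-107)²:  R² = (11449 + -4564) / 85 = 81
R = √81 = 9  ⇒  r_B = 9 − 8 = 1

rB=1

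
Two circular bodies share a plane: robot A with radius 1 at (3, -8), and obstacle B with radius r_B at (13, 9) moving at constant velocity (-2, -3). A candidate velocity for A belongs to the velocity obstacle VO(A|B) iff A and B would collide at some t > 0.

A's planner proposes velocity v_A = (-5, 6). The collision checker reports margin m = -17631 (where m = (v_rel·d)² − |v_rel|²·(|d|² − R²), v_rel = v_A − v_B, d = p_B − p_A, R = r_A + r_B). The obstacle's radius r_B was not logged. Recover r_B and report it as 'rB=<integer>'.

m = -17631
d = (10, 17);  v_rel = (-3, 9),  |v_rel|² = 90
v_rel×d = (-3)·(17) − (9)·(10) = -141
since m = R²·90 − (-141)²:  R² = (19881 + -17631) / 90 = 25
R = √25 = 5  ⇒  r_B = 5 − 1 = 4

rB=4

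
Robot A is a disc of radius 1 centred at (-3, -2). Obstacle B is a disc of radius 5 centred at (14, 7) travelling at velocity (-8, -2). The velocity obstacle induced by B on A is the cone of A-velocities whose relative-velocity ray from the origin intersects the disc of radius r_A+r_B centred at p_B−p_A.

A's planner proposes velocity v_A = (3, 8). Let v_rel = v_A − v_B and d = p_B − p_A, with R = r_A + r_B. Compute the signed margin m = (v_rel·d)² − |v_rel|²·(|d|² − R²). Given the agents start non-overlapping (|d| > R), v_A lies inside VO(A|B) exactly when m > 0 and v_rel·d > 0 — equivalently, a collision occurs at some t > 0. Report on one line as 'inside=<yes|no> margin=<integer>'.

d = (17, 9),  |d|² = 370;  R = 1+5 = 6,  c = 370−6² = 334
v_rel = (11, 10),  |v_rel|² = 221;  v_rel·d = (11)·(17) + (10)·(9) = 277
221·t² − 554·t + 334 = 0  ⇒  m = 277² − 221·334 = 2915
m = 2915 > 0,  v_rel·d = 277 > 0  ⇒  inside

inside=yes margin=2915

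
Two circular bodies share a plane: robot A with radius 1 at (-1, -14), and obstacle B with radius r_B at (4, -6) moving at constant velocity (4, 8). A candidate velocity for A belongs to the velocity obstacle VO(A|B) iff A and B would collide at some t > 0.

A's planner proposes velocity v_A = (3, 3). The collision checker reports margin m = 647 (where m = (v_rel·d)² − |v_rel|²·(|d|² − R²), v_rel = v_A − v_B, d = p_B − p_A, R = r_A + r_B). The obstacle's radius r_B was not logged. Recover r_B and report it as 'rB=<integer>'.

m = 647
d = (5, 8);  v_rel = (-1, -5),  |v_rel|² = 26
v_rel×d = (-1)·(8) − (-5)·(5) = 17
since m = R²·26 − 17²:  R² = (289 + 647) / 26 = 36
R = √36 = 6  ⇒  r_B = 6 − 1 = 5

rB=5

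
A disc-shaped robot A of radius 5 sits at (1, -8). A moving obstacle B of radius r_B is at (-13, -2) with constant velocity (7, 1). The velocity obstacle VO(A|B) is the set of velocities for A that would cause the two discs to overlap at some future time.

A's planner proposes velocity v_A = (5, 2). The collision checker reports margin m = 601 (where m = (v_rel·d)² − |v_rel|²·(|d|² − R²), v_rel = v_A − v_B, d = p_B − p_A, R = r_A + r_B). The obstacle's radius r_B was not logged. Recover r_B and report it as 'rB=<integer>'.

m = 601
d = (-14, 6);  v_rel = (-2, 1),  |v_rel|² = 5
v_rel×d = (-2)·(6) − (1)·(-14) = 2
since m = R²·5 − 2²:  R² = (4 + 601) / 5 = 121
R = √121 = 11  ⇒  r_B = 11 − 5 = 6

rB=6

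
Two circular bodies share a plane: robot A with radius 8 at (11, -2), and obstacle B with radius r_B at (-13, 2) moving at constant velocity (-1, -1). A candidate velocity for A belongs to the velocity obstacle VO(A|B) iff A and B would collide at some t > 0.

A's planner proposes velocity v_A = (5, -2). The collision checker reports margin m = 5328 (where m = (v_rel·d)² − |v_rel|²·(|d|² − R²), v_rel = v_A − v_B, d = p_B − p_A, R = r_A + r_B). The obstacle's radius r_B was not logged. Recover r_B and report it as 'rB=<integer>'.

m = 5328
d = (-24, 4);  v_rel = (6, -1),  |v_rel|² = 37
v_rel×d = (6)·(4) − (-1)·(-24) = 0
since m = R²·37 − 0²:  R² = (0 + 5328) / 37 = 144
R = √144 = 12  ⇒  r_B = 12 − 8 = 4

rB=4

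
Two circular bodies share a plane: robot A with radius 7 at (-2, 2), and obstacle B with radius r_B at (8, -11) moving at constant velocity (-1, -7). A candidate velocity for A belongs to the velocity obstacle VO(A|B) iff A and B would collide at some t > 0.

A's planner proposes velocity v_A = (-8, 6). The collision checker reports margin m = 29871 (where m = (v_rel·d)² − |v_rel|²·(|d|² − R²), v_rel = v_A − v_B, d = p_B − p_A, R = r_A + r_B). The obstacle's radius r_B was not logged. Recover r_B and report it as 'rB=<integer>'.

m = 29871
d = (10, -13);  v_rel = (-7, 13),  |v_rel|² = 218
v_rel×d = (-7)·(-13) − (13)·(10) = -39
since m = R²·218 − (-39)²:  R² = (1521 + 29871) / 218 = 144
R = √144 = 12  ⇒  r_B = 12 − 7 = 5

rB=5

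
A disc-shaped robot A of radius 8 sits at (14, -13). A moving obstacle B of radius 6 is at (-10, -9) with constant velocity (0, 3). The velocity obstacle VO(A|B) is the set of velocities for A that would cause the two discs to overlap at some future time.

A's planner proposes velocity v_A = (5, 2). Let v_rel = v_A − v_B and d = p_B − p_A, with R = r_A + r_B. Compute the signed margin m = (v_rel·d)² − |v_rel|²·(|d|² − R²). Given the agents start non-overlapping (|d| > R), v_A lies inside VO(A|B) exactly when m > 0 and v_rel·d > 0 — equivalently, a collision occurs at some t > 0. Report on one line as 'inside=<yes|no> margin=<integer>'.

d = (-24, 4),  |d|² = 592;  R = 8+6 = 14,  c = 592−14² = 396
v_rel = (5, -1),  |v_rel|² = 26;  v_rel·d = (5)·(-24) + (-1)·(4) = -124
26·t² + 248·t + 396 = 0  ⇒  m = (-124)² − 26·396 = 5080
m = 5080 > 0,  v_rel·d = -124 < 0  ⇒  outside

inside=no margin=5080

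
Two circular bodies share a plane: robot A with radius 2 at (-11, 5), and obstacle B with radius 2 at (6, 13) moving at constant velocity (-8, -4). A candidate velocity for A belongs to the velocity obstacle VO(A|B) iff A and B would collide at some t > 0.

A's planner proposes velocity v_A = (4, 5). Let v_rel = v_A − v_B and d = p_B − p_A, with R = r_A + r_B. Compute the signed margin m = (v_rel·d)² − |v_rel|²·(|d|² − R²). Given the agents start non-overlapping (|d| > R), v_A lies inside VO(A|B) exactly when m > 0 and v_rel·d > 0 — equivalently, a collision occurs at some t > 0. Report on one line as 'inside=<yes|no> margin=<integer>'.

d = (17, 8),  |d|² = 353;  R = 2+2 = 4,  c = 353−4² = 337
v_rel = (12, 9),  |v_rel|² = 225;  v_rel·d = (12)·(17) + (9)·(8) = 276
225·t² − 552·t + 337 = 0  ⇒  m = 276² − 225·337 = 351
m = 351 > 0,  v_rel·d = 276 > 0  ⇒  inside

inside=yes margin=351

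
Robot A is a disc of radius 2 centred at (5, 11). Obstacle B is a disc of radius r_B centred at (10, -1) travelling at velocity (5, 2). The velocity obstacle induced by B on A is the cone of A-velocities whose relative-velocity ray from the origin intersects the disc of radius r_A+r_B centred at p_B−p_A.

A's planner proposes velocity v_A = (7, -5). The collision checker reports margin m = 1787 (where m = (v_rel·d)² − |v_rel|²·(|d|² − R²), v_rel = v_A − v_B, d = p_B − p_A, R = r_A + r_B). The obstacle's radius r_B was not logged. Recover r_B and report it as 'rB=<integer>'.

m = 1787
d = (5, -12);  v_rel = (2, -7),  |v_rel|² = 53
v_rel×d = (2)·(-12) − (-7)·(5) = 11
since m = R²·53 − 11²:  R² = (121 + 1787) / 53 = 36
R = √36 = 6  ⇒  r_B = 6 − 2 = 4

rB=4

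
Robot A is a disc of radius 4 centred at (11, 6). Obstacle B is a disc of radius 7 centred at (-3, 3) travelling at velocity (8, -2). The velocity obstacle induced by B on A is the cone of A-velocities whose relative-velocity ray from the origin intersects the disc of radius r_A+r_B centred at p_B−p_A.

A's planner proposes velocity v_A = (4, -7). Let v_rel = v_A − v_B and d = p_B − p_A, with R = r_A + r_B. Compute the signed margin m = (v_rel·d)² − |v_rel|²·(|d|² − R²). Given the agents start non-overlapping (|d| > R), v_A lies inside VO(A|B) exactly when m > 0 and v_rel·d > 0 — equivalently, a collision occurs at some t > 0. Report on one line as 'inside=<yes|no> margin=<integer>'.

d = (-14, -3),  |d|² = 205;  R = 4+7 = 11,  c = 205−11² = 84
v_rel = (-4, -5),  |v_rel|² = 41;  v_rel·d = (-4)·(-14) + (-5)·(-3) = 71
41·t² − 142·t + 84 = 0  ⇒  m = 71² − 41·84 = 1597
m = 1597 > 0,  v_rel·d = 71 > 0  ⇒  inside

inside=yes margin=1597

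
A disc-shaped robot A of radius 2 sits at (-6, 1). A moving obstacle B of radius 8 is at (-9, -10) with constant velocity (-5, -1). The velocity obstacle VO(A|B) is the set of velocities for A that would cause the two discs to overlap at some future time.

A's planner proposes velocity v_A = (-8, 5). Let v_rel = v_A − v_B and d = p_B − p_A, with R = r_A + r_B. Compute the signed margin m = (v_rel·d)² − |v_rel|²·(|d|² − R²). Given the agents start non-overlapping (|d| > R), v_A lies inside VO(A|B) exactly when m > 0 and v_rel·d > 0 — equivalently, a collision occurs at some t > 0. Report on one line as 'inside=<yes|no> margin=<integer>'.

d = (-3, -11),  |d|² = 130;  R = 2+8 = 10,  c = 130−10² = 30
v_rel = (-3, 6),  |v_rel|² = 45;  v_rel·d = (-3)·(-3) + (6)·(-11) = -57
45·t² + 114·t + 30 = 0  ⇒  m = (-57)² − 45·30 = 1899
m = 1899 > 0,  v_rel·d = -57 < 0  ⇒  outside

inside=no margin=1899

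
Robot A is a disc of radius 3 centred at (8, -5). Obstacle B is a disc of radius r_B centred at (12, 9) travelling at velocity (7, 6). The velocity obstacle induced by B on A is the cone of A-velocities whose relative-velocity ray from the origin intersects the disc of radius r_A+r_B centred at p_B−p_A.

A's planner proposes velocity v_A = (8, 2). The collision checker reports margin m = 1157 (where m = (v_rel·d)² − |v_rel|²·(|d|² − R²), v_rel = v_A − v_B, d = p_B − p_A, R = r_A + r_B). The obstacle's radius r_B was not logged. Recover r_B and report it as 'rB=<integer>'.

m = 1157
d = (4, 14);  v_rel = (1, -4),  |v_rel|² = 17
v_rel×d = (1)·(14) − (-4)·(4) = 30
since m = R²·17 − 30²:  R² = (900 + 1157) / 17 = 121
R = √121 = 11  ⇒  r_B = 11 − 3 = 8

rB=8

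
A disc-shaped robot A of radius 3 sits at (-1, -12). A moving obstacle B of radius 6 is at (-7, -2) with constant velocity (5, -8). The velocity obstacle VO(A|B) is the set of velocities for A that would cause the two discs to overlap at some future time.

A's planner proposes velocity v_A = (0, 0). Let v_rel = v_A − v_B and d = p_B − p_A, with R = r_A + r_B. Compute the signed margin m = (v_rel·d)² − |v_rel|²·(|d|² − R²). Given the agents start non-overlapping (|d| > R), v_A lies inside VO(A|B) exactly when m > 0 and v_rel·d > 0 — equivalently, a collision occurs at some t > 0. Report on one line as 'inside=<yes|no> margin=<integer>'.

d = (-6, 10),  |d|² = 136;  R = 3+6 = 9,  c = 136−9² = 55
v_rel = (-5, 8),  |v_rel|² = 89;  v_rel·d = (-5)·(-6) + (8)·(10) = 110
89·t² − 220·t + 55 = 0  ⇒  m = 110² − 89·55 = 7205
m = 7205 > 0,  v_rel·d = 110 > 0  ⇒  inside

inside=yes margin=7205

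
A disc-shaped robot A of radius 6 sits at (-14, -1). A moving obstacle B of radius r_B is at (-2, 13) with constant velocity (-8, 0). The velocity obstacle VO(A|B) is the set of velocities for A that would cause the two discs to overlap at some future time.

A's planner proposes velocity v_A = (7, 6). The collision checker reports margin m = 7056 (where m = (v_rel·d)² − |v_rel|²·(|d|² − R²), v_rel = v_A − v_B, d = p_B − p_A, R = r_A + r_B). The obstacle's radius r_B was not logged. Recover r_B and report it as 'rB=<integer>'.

m = 7056
d = (12, 14);  v_rel = (15, 6),  |v_rel|² = 261
v_rel×d = (15)·(14) − (6)·(12) = 138
since m = R²·261 − 138²:  R² = (19044 + 7056) / 261 = 100
R = √100 = 10  ⇒  r_B = 10 − 6 = 4

rB=4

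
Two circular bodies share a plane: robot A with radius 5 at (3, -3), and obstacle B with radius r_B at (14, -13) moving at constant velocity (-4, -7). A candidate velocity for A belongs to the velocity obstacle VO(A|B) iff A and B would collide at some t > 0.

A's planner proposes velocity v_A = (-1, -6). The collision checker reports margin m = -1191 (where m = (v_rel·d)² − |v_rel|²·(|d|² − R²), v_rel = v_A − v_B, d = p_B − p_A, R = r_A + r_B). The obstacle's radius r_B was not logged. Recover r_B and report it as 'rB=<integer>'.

m = -1191
d = (11, -10);  v_rel = (3, 1),  |v_rel|² = 10
v_rel×d = (3)·(-10) − (1)·(11) = -41
since m = R²·10 − (-41)²:  R² = (1681 + -1191) / 10 = 49
R = √49 = 7  ⇒  r_B = 7 − 5 = 2

rB=2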